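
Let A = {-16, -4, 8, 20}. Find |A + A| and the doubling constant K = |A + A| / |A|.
K = |A + A| / |A| = 7/4

Enumerate A + A = {a + b : a, b ∈ A}. With |A| = 4, there are |A|^2 = 16 ordered sum pairs; collecting distinct values, A + A = {-32, -20, -8, 4, 16, 28, 40}, so |A + A| = 7. Thus K = 7/4. Here |A + A| = 2|A| − 1 = 7, the minimum possible — so K = 7/4 is minimal, which holds iff A is an arithmetic progression.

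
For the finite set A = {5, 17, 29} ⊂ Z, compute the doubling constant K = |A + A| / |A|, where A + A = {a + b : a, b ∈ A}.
K = |A + A| / |A| = 5/3

Enumerate A + A = {a + b : a, b ∈ A}. With |A| = 3, there are |A|^2 = 9 ordered sum pairs; collecting distinct values, A + A = {10, 22, 34, 46, 58}, so |A + A| = 5. Thus K = 5/3. Here |A + A| = 2|A| − 1 = 5, the minimum possible — so K = 5/3 is minimal, which holds iff A is an arithmetic progression.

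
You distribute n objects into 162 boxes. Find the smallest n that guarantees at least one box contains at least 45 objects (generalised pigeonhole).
n = (45 − 1)·162 + 1 = 7129

By the generalised pigeonhole principle, to guarantee some box contains ≥ r objects we need more than (r − 1) · k objects total. Threshold: n = (r − 1) · k + 1. With r = 45 and k = 162: n = 44 · 162 + 1 = 7128 + 1 = 7129. For n = 7128 = 44 · 162, we can put exactly 44 objects in every box, avoiding 45 in any single one — so 7129 is tight.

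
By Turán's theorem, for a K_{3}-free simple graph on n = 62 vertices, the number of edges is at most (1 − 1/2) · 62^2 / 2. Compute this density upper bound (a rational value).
Turán density bound = (1/2) · 62^2/2 = 961

Turán's theorem: ex(n, K_{r+1}) is achieved by the complete r-partite Turán graph T(n, r) with parts as balanced as possible, and is at most (1 − 1/r) · n^2/2. For r = 2, n = 62: the density bound is (1/2) · 3844/2 = 961. Since 2 ∣ 62, the Turán graph T(62, 2) has parts of equal size 31, and its edge count e(T(62, 2)) = 961 attains the density bound exactly.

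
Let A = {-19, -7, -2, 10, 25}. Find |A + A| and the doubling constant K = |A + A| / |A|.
K = |A + A| / |A| = 14/5

Enumerate A + A = {a + b : a, b ∈ A}. With |A| = 5, there are |A|^2 = 25 ordered sum pairs; collecting distinct values, A + A = {-38, -26, -21, -14, -9, -4, 3, 6, 8, 18, 20, 23, 35, 50}, so |A + A| = 14. Thus K = 14/5. For comparison, the minimum possible |A + A| over all 5-element sets is 2·5 − 1 = 9 (so min K = 9/5), attained only by arithmetic progressions.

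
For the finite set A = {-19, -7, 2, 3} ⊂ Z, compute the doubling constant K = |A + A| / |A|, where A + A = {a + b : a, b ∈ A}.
K = |A + A| / |A| = 10/4 = 5/2

Enumerate A + A = {a + b : a, b ∈ A}. With |A| = 4, there are |A|^2 = 16 ordered sum pairs; collecting distinct values, A + A = {-38, -26, -17, -16, -14, -5, -4, 4, 5, 6}, so |A + A| = 10. Thus K = 10/4 = 5/2. For comparison, the minimum possible |A + A| over all 4-element sets is 2·4 − 1 = 7 (so min K = 7/4), attained only by arithmetic progressions.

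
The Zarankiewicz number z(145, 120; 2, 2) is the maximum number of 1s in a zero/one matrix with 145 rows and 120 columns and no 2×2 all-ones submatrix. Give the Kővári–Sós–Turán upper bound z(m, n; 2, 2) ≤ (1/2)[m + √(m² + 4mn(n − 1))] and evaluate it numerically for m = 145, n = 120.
z(145, 120; 2, 2) ≤ (1/2)[145 + √(145² + 4·145·120·119)] = (1/2)[145 + √8303425] = 1513.2832

Kővári–Sós–Turán: let r_1, ..., r_145 be the row sums and z = Σ r_i the total number of 1s. Each pair of columns can share at most one row with both entries 1 (else a 2×2 all-ones block appears), so Σ_i C(r_i, 2) ≤ C(120, 2) = 7140. By convexity Σ_i C(r_i, 2) ≥ 145·C(z/145, 2) = z(z − 145)/(2·145), giving z² − 145z − 145·120·119 ≤ 0 and hence z ≤ (1/2)[145 + √(21025 + 4·2070600)] = (1/2)[145 + √8303425] ≈ (1/2)(145 + 2881.5664) = 1513.2832.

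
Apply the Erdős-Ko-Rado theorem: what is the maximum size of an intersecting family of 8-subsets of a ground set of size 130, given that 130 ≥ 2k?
max |F| = C(129, 7) = 99949406400

Erdős-Ko-Rado (1961): when n ≥ 2k, max |F| = C(n−1, k−1). The bound is attained by the star {A : i ∈ A} for any fixed i ∈ [n]. Here C(130−1, 8−1) = C(129, 7) = 99949406400.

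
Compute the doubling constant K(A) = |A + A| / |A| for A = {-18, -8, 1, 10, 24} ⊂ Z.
K = |A + A| / |A| = 14/5

Enumerate A + A = {a + b : a, b ∈ A}. With |A| = 5, there are |A|^2 = 25 ordered sum pairs; collecting distinct values, A + A = {-36, -26, -17, -16, -8, -7, 2, 6, 11, 16, 20, 25, 34, 48}, so |A + A| = 14. Thus K = 14/5. For comparison, the minimum possible |A + A| over all 5-element sets is 2·5 − 1 = 9 (so min K = 9/5), attained only by arithmetic progressions.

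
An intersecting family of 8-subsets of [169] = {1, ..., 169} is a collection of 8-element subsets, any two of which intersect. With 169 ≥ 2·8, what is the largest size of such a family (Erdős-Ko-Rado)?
max |F| = C(168, 7) = 660288473064

The Erdős-Ko-Rado theorem states: for n ≥ 2k, an intersecting family of k-subsets of an n-element set has size at most C(n − 1, k − 1), with equality for 'star' families {A ⊆ [n] : |A| = k, i ∈ A} (fix an element i). For n = 169, k = 8: C(168, 7) = 660288473064.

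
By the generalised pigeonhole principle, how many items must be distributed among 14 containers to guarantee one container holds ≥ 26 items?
n = (26 − 1)·14 + 1 = 351

By the generalised pigeonhole principle, to guarantee some box contains ≥ r objects we need more than (r − 1) · k objects total. Threshold: n = (r − 1) · k + 1. With r = 26 and k = 14: n = 25 · 14 + 1 = 350 + 1 = 351. For n = 350 = 25 · 14, we can put exactly 25 objects in every box, avoiding 26 in any single one — so 351 is tight.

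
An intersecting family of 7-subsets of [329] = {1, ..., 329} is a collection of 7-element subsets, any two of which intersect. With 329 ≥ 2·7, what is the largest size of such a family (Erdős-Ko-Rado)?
max |F| = C(328, 6) = 1651724434620

Erdős-Ko-Rado (1961): when n ≥ 2k, max |F| = C(n−1, k−1). The bound is attained by the star {A : i ∈ A} for any fixed i ∈ [n]. Here C(329−1, 7−1) = C(328, 6) = 1651724434620.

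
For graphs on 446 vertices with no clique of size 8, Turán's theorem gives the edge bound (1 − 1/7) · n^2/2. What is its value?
Turán density bound = (6/7) · 446^2/2 = 596748/7 ≈ 85249.7143

Turán's theorem: ex(n, K_{r+1}) is achieved by the complete r-partite Turán graph T(n, r) with parts as balanced as possible, and is at most (1 − 1/r) · n^2/2. For r = 7, n = 446: the density bound is (6/7) · 198916/2 = 596748/7 ≈ 85249.7143. The integer-valued extremum is e(T(446, 7)) = 85249, which is strictly less than the density bound 596748/7 since 7 ∤ 446 (the parts of T(446, 7) cannot all be equal).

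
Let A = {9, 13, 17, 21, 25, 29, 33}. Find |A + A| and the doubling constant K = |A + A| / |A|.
K = |A + A| / |A| = 13/7

Enumerate A + A = {a + b : a, b ∈ A}. With |A| = 7, there are |A|^2 = 49 ordered sum pairs; collecting distinct values, A + A = {18, 22, 26, 30, 34, 38, 42, 46, 50, 54, 58, 62, 66}, so |A + A| = 13. Thus K = 13/7. Here |A + A| = 2|A| − 1 = 13, the minimum possible — so K = 13/7 is minimal, which holds iff A is an arithmetic progression.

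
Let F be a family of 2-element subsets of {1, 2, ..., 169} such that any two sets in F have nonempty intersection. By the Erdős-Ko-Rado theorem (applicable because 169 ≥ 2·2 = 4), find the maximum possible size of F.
max |F| = C(168, 1) = 168

Erdős-Ko-Rado (1961): when n ≥ 2k, max |F| = C(n−1, k−1). The bound is attained by the star {A : i ∈ A} for any fixed i ∈ [n]. Here C(169−1, 2−1) = C(168, 1) = 168.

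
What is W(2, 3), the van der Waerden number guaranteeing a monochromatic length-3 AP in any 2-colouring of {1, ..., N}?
W(2, 3) = 9

Lower bound: the 2-colouring RRBBRRBB of {1, ..., 8} (R at positions {1, 2, 5, 6}, B at {3, 4, 7, 8}) contains no monochromatic 3-term AP, so W(2, 3) > 8. Upper bound: a case analysis on any 2-colouring of {1, ..., 9} forces such an AP. Hence W(2, 3) = 9.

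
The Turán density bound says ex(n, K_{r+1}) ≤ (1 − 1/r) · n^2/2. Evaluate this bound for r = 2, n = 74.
Turán density bound = (1/2) · 74^2/2 = 1369

Turán's theorem: ex(n, K_{r+1}) is achieved by the complete r-partite Turán graph T(n, r) with parts as balanced as possible, and is at most (1 − 1/r) · n^2/2. For r = 2, n = 74: the density bound is (1/2) · 5476/2 = 1369. Since 2 ∣ 74, the Turán graph T(74, 2) has parts of equal size 37, and its edge count e(T(74, 2)) = 1369 attains the density bound exactly.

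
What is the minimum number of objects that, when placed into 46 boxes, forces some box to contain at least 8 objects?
n = (8 − 1)·46 + 1 = 323

By the generalised pigeonhole principle, to guarantee some box contains ≥ r objects we need more than (r − 1) · k objects total. Threshold: n = (r − 1) · k + 1. With r = 8 and k = 46: n = 7 · 46 + 1 = 322 + 1 = 323. For n = 322 = 7 · 46, we can put exactly 7 objects in every box, avoiding 8 in any single one — so 323 is tight.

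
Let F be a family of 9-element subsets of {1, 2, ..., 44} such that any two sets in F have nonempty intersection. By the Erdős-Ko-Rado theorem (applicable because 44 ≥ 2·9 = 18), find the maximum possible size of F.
max |F| = C(43, 8) = 145008513

The Erdős-Ko-Rado theorem states: for n ≥ 2k, an intersecting family of k-subsets of an n-element set has size at most C(n − 1, k − 1), with equality for 'star' families {A ⊆ [n] : |A| = k, i ∈ A} (fix an element i). For n = 44, k = 9: C(43, 8) = 145008513.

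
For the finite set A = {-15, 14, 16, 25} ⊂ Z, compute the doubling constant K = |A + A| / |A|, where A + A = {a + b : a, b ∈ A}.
K = |A + A| / |A| = 10/4 = 5/2

Enumerate A + A = {a + b : a, b ∈ A}. With |A| = 4, there are |A|^2 = 16 ordered sum pairs; collecting distinct values, A + A = {-30, -1, 1, 10, 28, 30, 32, 39, 41, 50}, so |A + A| = 10. Thus K = 10/4 = 5/2. For comparison, the minimum possible |A + A| over all 4-element sets is 2·4 − 1 = 7 (so min K = 7/4), attained only by arithmetic progressions.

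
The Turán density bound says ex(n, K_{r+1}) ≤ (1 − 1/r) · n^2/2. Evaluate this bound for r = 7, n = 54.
Turán density bound = (6/7) · 54^2/2 = 8748/7 ≈ 1249.7143

Turán's theorem: ex(n, K_{r+1}) is achieved by the complete r-partite Turán graph T(n, r) with parts as balanced as possible, and is at most (1 − 1/r) · n^2/2. For r = 7, n = 54: the density bound is (6/7) · 2916/2 = 8748/7 ≈ 1249.7143. The integer-valued extremum is e(T(54, 7)) = 1249, which is strictly less than the density bound 8748/7 since 7 ∤ 54 (the parts of T(54, 7) cannot all be equal).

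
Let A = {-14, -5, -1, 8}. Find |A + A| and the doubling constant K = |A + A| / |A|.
K = |A + A| / |A| = 9/4

Enumerate A + A = {a + b : a, b ∈ A}. With |A| = 4, there are |A|^2 = 16 ordered sum pairs; collecting distinct values, A + A = {-28, -19, -15, -10, -6, -2, 3, 7, 16}, so |A + A| = 9. Thus K = 9/4. For comparison, the minimum possible |A + A| over all 4-element sets is 2·4 − 1 = 7 (so min K = 7/4), attained only by arithmetic progressions.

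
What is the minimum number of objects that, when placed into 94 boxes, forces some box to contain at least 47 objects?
n = (47 − 1)·94 + 1 = 4325

By the generalised pigeonhole principle, to guarantee some box contains ≥ r objects we need more than (r − 1) · k objects total. Threshold: n = (r − 1) · k + 1. With r = 47 and k = 94: n = 46 · 94 + 1 = 4324 + 1 = 4325. For n = 4324 = 46 · 94, we can put exactly 46 objects in every box, avoiding 47 in any single one — so 4325 is tight.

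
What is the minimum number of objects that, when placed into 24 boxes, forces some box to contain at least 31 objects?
n = (31 − 1)·24 + 1 = 721

By the generalised pigeonhole principle, to guarantee some box contains ≥ r objects we need more than (r − 1) · k objects total. Threshold: n = (r − 1) · k + 1. With r = 31 and k = 24: n = 30 · 24 + 1 = 720 + 1 = 721. For n = 720 = 30 · 24, we can put exactly 30 objects in every box, avoiding 31 in any single one — so 721 is tight.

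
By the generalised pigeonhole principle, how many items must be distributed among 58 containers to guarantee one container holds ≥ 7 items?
n = (7 − 1)·58 + 1 = 349

By the generalised pigeonhole principle, to guarantee some box contains ≥ r objects we need more than (r − 1) · k objects total. Threshold: n = (r − 1) · k + 1. With r = 7 and k = 58: n = 6 · 58 + 1 = 348 + 1 = 349. For n = 348 = 6 · 58, we can put exactly 6 objects in every box, avoiding 7 in any single one — so 349 is tight.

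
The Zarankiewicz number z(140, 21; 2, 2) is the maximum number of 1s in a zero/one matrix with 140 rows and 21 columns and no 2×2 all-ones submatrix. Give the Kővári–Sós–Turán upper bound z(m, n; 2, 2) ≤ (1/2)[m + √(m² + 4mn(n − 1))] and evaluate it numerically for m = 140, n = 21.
z(140, 21; 2, 2) ≤ (1/2)[140 + √(140² + 4·140·21·20)] = (1/2)[140 + √254800] = 322.3886

Kővári–Sós–Turán: let r_1, ..., r_140 be the row sums and z = Σ r_i the total number of 1s. Each pair of columns can share at most one row with both entries 1 (else a 2×2 all-ones block appears), so Σ_i C(r_i, 2) ≤ C(21, 2) = 210. By convexity Σ_i C(r_i, 2) ≥ 140·C(z/140, 2) = z(z − 140)/(2·140), giving z² − 140z − 140·21·20 ≤ 0 and hence z ≤ (1/2)[140 + √(19600 + 4·58800)] = (1/2)[140 + √254800] ≈ (1/2)(140 + 504.7772) = 322.3886.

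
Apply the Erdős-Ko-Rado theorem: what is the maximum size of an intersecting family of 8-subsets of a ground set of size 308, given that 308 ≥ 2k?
max |F| = C(307, 7) = 47601293640636

The Erdős-Ko-Rado theorem states: for n ≥ 2k, an intersecting family of k-subsets of an n-element set has size at most C(n − 1, k − 1), with equality for 'star' families {A ⊆ [n] : |A| = k, i ∈ A} (fix an element i). For n = 308, k = 8: C(307, 7) = 47601293640636.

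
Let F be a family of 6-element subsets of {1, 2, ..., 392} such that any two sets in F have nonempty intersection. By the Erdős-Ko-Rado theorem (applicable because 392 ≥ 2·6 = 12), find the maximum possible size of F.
max |F| = C(391, 5) = 74225376693

The Erdős-Ko-Rado theorem states: for n ≥ 2k, an intersecting family of k-subsets of an n-element set has size at most C(n − 1, k − 1), with equality for 'star' families {A ⊆ [n] : |A| = k, i ∈ A} (fix an element i). For n = 392, k = 6: C(391, 5) = 74225376693.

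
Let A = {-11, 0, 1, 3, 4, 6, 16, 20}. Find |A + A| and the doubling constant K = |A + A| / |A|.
K = |A + A| / |A| = 30/8 = 15/4

Enumerate A + A = {a + b : a, b ∈ A}. With |A| = 8, there are |A|^2 = 64 ordered sum pairs; collecting distinct values, A + A = {-22, -11, -10, -8, -7, -5, 0, 1, 2, 3, 4, 5, 6, 7, 8, 9, 10, 12, 16, 17, 19, 20, 21, 22, 23, 24, 26, 32, 36, 40}, so |A + A| = 30. Thus K = 30/8 = 15/4. For comparison, the minimum possible |A + A| over all 8-element sets is 2·8 − 1 = 15 (so min K = 15/8), attained only by arithmetic progressions.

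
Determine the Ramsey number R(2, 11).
R(2, 11) = 11

R(2, k) = k for all k ≥ 2: in a 2-colouring of K_k, either some edge is red (a red K_2) or all edges are blue (a blue K_k). And K_{10} coloured all-blue has no blue K_11, so R(2, 11) > 10. Hence R(2, 11) = 11.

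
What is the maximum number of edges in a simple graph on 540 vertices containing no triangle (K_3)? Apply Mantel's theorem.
ex(540, K_3) = ⌊540^2/4⌋ = 72900

Mantel (1907): a triangle-free graph on n vertices has at most ⌊n^2/4⌋ edges, with equality for the complete bipartite graph K_{⌊n/2⌋, ⌈n/2⌉}. For n = 540: ⌊540^2/4⌋ = ⌊291600/4⌋ = 72900. The extremal graph is K_{270, 270}, which has 270·270 = 72900 edges.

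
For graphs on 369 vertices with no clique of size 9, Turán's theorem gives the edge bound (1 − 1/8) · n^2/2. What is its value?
Turán density bound = (7/8) · 369^2/2 = 953127/16 ≈ 59570.4375

Turán's theorem: ex(n, K_{r+1}) is achieved by the complete r-partite Turán graph T(n, r) with parts as balanced as possible, and is at most (1 − 1/r) · n^2/2. For r = 8, n = 369: the density bound is (7/8) · 136161/2 = 953127/16 ≈ 59570.4375. The integer-valued extremum is e(T(369, 8)) = 59570, which is strictly less than the density bound 953127/16 since 8 ∤ 369 (the parts of T(369, 8) cannot all be equal).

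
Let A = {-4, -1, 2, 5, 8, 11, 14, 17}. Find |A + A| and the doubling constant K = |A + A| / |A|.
K = |A + A| / |A| = 15/8

Enumerate A + A = {a + b : a, b ∈ A}. With |A| = 8, there are |A|^2 = 64 ordered sum pairs; collecting distinct values, A + A = {-8, -5, -2, 1, 4, 7, 10, 13, 16, 19, 22, 25, 28, 31, 34}, so |A + A| = 15. Thus K = 15/8. Here |A + A| = 2|A| − 1 = 15, the minimum possible — so K = 15/8 is minimal, which holds iff A is an arithmetic progression.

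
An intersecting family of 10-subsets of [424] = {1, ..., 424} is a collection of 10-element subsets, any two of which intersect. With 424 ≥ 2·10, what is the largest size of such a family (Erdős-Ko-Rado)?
max |F| = C(423, 9) = 1096702816352712140

Erdős-Ko-Rado (1961): when n ≥ 2k, max |F| = C(n−1, k−1). The bound is attained by the star {A : i ∈ A} for any fixed i ∈ [n]. Here C(424−1, 10−1) = C(423, 9) = 1096702816352712140.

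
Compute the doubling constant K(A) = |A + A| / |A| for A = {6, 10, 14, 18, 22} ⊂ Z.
K = |A + A| / |A| = 9/5

Enumerate A + A = {a + b : a, b ∈ A}. With |A| = 5, there are |A|^2 = 25 ordered sum pairs; collecting distinct values, A + A = {12, 16, 20, 24, 28, 32, 36, 40, 44}, so |A + A| = 9. Thus K = 9/5. Here |A + A| = 2|A| − 1 = 9, the minimum possible — so K = 9/5 is minimal, which holds iff A is an arithmetic progression.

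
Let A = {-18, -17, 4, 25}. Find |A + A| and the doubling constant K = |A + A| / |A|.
K = |A + A| / |A| = 9/4

Enumerate A + A = {a + b : a, b ∈ A}. With |A| = 4, there are |A|^2 = 16 ordered sum pairs; collecting distinct values, A + A = {-36, -35, -34, -14, -13, 7, 8, 29, 50}, so |A + A| = 9. Thus K = 9/4. For comparison, the minimum possible |A + A| over all 4-element sets is 2·4 − 1 = 7 (so min K = 7/4), attained only by arithmetic progressions.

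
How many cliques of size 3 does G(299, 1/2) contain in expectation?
E[# K_3] = C(299, 3) · (1/2)^C(3, 2) = 4410549 / 2^3 = 551318.625

For each 3-subset S of vertices (there are C(299, 3) = 4410549 such S), let X_S = 1 if S induces a K_3 (all C(3, 2) = 3 edges present). Then P(X_S = 1) = (1/2)^3 = 1/8. By linearity of expectation, E[# K_3] = C(299, 3) · (1/2)^3 = 4410549 / 8 = 551318.625.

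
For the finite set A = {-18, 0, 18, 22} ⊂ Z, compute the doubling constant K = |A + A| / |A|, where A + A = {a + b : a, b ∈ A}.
K = |A + A| / |A| = 9/4

Enumerate A + A = {a + b : a, b ∈ A}. With |A| = 4, there are |A|^2 = 16 ordered sum pairs; collecting distinct values, A + A = {-36, -18, 0, 4, 18, 22, 36, 40, 44}, so |A + A| = 9. Thus K = 9/4. For comparison, the minimum possible |A + A| over all 4-element sets is 2·4 − 1 = 7 (so min K = 7/4), attained only by arithmetic progressions.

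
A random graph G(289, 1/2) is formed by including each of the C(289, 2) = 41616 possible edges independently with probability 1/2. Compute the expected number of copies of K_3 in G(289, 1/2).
E[# K_3] = C(289, 3) · (1/2)^C(3, 2) = 3981264 / 2^3 = 497658

For each 3-subset S of vertices (there are C(289, 3) = 3981264 such S), let X_S = 1 if S induces a K_3 (all C(3, 2) = 3 edges present). Then P(X_S = 1) = (1/2)^3 = 1/8. By linearity of expectation, E[# K_3] = C(289, 3) · (1/2)^3 = 3981264 / 8 = 497658.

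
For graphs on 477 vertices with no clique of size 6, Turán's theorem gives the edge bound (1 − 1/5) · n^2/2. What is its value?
Turán density bound = (4/5) · 477^2/2 = 455058/5 ≈ 91011.6

Turán's theorem: ex(n, K_{r+1}) is achieved by the complete r-partite Turán graph T(n, r) with parts as balanced as possible, and is at most (1 − 1/r) · n^2/2. For r = 5, n = 477: the density bound is (4/5) · 227529/2 = 455058/5 ≈ 91011.6. The integer-valued extremum is e(T(477, 5)) = 91011, which is strictly less than the density bound 455058/5 since 5 ∤ 477 (the parts of T(477, 5) cannot all be equal).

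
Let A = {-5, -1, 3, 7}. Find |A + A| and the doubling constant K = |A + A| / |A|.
K = |A + A| / |A| = 7/4

Enumerate A + A = {a + b : a, b ∈ A}. With |A| = 4, there are |A|^2 = 16 ordered sum pairs; collecting distinct values, A + A = {-10, -6, -2, 2, 6, 10, 14}, so |A + A| = 7. Thus K = 7/4. Here |A + A| = 2|A| − 1 = 7, the minimum possible — so K = 7/4 is minimal, which holds iff A is an arithmetic progression.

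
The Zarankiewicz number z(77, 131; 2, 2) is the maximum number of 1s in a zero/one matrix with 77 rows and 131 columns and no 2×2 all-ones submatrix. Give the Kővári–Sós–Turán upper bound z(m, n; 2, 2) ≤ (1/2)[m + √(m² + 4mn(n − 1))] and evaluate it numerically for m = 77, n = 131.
z(77, 131; 2, 2) ≤ (1/2)[77 + √(77² + 4·77·131·130)] = (1/2)[77 + √5251169] = 1184.2715

Kővári–Sós–Turán: let r_1, ..., r_77 be the row sums and z = Σ r_i the total number of 1s. Each pair of columns can share at most one row with both entries 1 (else a 2×2 all-ones block appears), so Σ_i C(r_i, 2) ≤ C(131, 2) = 8515. By convexity Σ_i C(r_i, 2) ≥ 77·C(z/77, 2) = z(z − 77)/(2·77), giving z² − 77z − 77·131·130 ≤ 0 and hence z ≤ (1/2)[77 + √(5929 + 4·1311310)] = (1/2)[77 + √5251169] ≈ (1/2)(77 + 2291.5429) = 1184.2715.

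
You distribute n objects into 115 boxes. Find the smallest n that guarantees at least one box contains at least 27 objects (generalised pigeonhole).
n = (27 − 1)·115 + 1 = 2991

By the generalised pigeonhole principle, to guarantee some box contains ≥ r objects we need more than (r − 1) · k objects total. Threshold: n = (r − 1) · k + 1. With r = 27 and k = 115: n = 26 · 115 + 1 = 2990 + 1 = 2991. For n = 2990 = 26 · 115, we can put exactly 26 objects in every box, avoiding 27 in any single one — so 2991 is tight.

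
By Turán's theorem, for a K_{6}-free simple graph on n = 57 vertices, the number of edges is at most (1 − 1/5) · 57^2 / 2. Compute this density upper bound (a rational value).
Turán density bound = (4/5) · 57^2/2 = 6498/5 ≈ 1299.6

Turán's theorem: ex(n, K_{r+1}) is achieved by the complete r-partite Turán graph T(n, r) with parts as balanced as possible, and is at most (1 − 1/r) · n^2/2. For r = 5, n = 57: the density bound is (4/5) · 3249/2 = 6498/5 ≈ 1299.6. The integer-valued extremum is e(T(57, 5)) = 1299, which is strictly less than the density bound 6498/5 since 5 ∤ 57 (the parts of T(57, 5) cannot all be equal).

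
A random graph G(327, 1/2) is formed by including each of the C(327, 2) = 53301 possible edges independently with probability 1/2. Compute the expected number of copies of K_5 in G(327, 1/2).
E[# K_5] = C(327, 5) · (1/2)^C(5, 2) = 30214471365 / 2^10 ≈ 29506319.692383

For each 5-subset S of vertices (there are C(327, 5) = 30214471365 such S), let X_S = 1 if S induces a K_5 (all C(5, 2) = 10 edges present). Then P(X_S = 1) = (1/2)^10 = 1/1024. By linearity of expectation, E[# K_5] = C(327, 5) · (1/2)^10 = 30214471365 / 1024 ≈ 29506319.692383.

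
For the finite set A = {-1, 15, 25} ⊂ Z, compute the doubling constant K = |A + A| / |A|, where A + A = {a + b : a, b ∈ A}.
K = |A + A| / |A| = 6/3 = 2

Enumerate A + A = {a + b : a, b ∈ A}. With |A| = 3, there are |A|^2 = 9 ordered sum pairs; collecting distinct values, A + A = {-2, 14, 24, 30, 40, 50}, so |A + A| = 6. Thus K = 6/3 = 2. For comparison, the minimum possible |A + A| over all 3-element sets is 2·3 − 1 = 5 (so min K = 5/3), attained only by arithmetic progressions.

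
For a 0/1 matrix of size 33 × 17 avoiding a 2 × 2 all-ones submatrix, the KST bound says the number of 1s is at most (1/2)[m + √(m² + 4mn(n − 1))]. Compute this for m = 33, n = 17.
z(33, 17; 2, 2) ≤ (1/2)[33 + √(33² + 4·33·17·16)] = (1/2)[33 + √36993] = 112.6678

Kővári–Sós–Turán: let r_1, ..., r_33 be the row sums and z = Σ r_i the total number of 1s. Each pair of columns can share at most one row with both entries 1 (else a 2×2 all-ones block appears), so Σ_i C(r_i, 2) ≤ C(17, 2) = 136. By convexity Σ_i C(r_i, 2) ≥ 33·C(z/33, 2) = z(z − 33)/(2·33), giving z² − 33z − 33·17·16 ≤ 0 and hence z ≤ (1/2)[33 + √(1089 + 4·8976)] = (1/2)[33 + √36993] ≈ (1/2)(33 + 192.3356) = 112.6678.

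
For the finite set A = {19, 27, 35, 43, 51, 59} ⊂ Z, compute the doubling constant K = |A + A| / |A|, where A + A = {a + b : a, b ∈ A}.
K = |A + A| / |A| = 11/6

Enumerate A + A = {a + b : a, b ∈ A}. With |A| = 6, there are |A|^2 = 36 ordered sum pairs; collecting distinct values, A + A = {38, 46, 54, 62, 70, 78, 86, 94, 102, 110, 118}, so |A + A| = 11. Thus K = 11/6. Here |A + A| = 2|A| − 1 = 11, the minimum possible — so K = 11/6 is minimal, which holds iff A is an arithmetic progression.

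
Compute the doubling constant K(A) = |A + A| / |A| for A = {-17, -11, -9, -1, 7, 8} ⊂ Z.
K = |A + A| / |A| = 18/6 = 3

Enumerate A + A = {a + b : a, b ∈ A}. With |A| = 6, there are |A|^2 = 36 ordered sum pairs; collecting distinct values, A + A = {-34, -28, -26, -22, -20, -18, -12, -10, -9, -4, -3, -2, -1, 6, 7, 14, 15, 16}, so |A + A| = 18. Thus K = 18/6 = 3. For comparison, the minimum possible |A + A| over all 6-element sets is 2·6 − 1 = 11 (so min K = 11/6), attained only by arithmetic progressions.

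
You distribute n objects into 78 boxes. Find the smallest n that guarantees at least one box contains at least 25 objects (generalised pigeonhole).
n = (25 − 1)·78 + 1 = 1873

By the generalised pigeonhole principle, to guarantee some box contains ≥ r objects we need more than (r − 1) · k objects total. Threshold: n = (r − 1) · k + 1. With r = 25 and k = 78: n = 24 · 78 + 1 = 1872 + 1 = 1873. For n = 1872 = 24 · 78, we can put exactly 24 objects in every box, avoiding 25 in any single one — so 1873 is tight.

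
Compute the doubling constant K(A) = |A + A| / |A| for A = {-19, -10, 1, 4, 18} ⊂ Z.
K = |A + A| / |A| = 14/5

Enumerate A + A = {a + b : a, b ∈ A}. With |A| = 5, there are |A|^2 = 25 ordered sum pairs; collecting distinct values, A + A = {-38, -29, -20, -18, -15, -9, -6, -1, 2, 5, 8, 19, 22, 36}, so |A + A| = 14. Thus K = 14/5. For comparison, the minimum possible |A + A| over all 5-element sets is 2·5 − 1 = 9 (so min K = 9/5), attained only by arithmetic progressions.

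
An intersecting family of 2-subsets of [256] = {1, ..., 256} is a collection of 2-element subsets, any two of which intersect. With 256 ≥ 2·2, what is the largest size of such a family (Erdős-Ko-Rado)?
max |F| = C(255, 1) = 255

Erdős-Ko-Rado (1961): when n ≥ 2k, max |F| = C(n−1, k−1). The bound is attained by the star {A : i ∈ A} for any fixed i ∈ [n]. Here C(256−1, 2−1) = C(255, 1) = 255.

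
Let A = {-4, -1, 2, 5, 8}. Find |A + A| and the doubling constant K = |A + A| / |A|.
K = |A + A| / |A| = 9/5

Enumerate A + A = {a + b : a, b ∈ A}. With |A| = 5, there are |A|^2 = 25 ordered sum pairs; collecting distinct values, A + A = {-8, -5, -2, 1, 4, 7, 10, 13, 16}, so |A + A| = 9. Thus K = 9/5. Here |A + A| = 2|A| − 1 = 9, the minimum possible — so K = 9/5 is minimal, which holds iff A is an arithmetic progression.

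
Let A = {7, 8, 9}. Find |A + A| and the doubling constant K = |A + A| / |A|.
K = |A + A| / |A| = 5/3

Enumerate A + A = {a + b : a, b ∈ A}. With |A| = 3, there are |A|^2 = 9 ordered sum pairs; collecting distinct values, A + A = {14, 15, 16, 17, 18}, so |A + A| = 5. Thus K = 5/3. Here |A + A| = 2|A| − 1 = 5, the minimum possible — so K = 5/3 is minimal, which holds iff A is an arithmetic progression.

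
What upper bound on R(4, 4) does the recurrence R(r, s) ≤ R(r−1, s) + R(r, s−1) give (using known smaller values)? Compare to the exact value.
R(4, 4) ≤ R(3, 4) + R(4, 3) = 9 + 9 = 18; exact value R(4, 4) = 18.

The Erdős–Szekeres recurrence R(r, s) ≤ R(r−1, s) + R(r, s−1) applied to (r, s) = (4, 4) gives
  R(4, 4) ≤ R(3, 4) + R(4, 3) = 9 + 9 = 18.
(Recall R(2, k) = k and R is symmetric.) Here the recurrence bound is tight: a matching lower-bound construction on K_{17} shows R(4, 4) > 17, so R(4, 4) = 18 exactly.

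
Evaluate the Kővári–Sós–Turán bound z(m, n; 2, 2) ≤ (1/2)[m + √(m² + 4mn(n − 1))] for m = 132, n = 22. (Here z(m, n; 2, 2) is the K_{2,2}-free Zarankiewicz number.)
z(132, 22; 2, 2) ≤ (1/2)[132 + √(132² + 4·132·22·21)] = (1/2)[132 + √261360] = 321.6169

Kővári–Sós–Turán: let r_1, ..., r_132 be the row sums and z = Σ r_i the total number of 1s. Each pair of columns can share at most one row with both entries 1 (else a 2×2 all-ones block appears), so Σ_i C(r_i, 2) ≤ C(22, 2) = 231. By convexity Σ_i C(r_i, 2) ≥ 132·C(z/132, 2) = z(z − 132)/(2·132), giving z² − 132z − 132·22·21 ≤ 0 and hence z ≤ (1/2)[132 + √(17424 + 4·60984)] = (1/2)[132 + √261360] ≈ (1/2)(132 + 511.2338) = 321.6169.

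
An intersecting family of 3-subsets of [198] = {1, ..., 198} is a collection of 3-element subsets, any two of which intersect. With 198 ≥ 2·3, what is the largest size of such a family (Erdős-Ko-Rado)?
max |F| = C(197, 2) = 19306

Erdős-Ko-Rado (1961): when n ≥ 2k, max |F| = C(n−1, k−1). The bound is attained by the star {A : i ∈ A} for any fixed i ∈ [n]. Here C(198−1, 3−1) = C(197, 2) = 19306.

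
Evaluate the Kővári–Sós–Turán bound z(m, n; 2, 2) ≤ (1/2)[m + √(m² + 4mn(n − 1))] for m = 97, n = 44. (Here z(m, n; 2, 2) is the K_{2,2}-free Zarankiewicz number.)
z(97, 44; 2, 2) ≤ (1/2)[97 + √(97² + 4·97·44·43)] = (1/2)[97 + √743505] = 479.6337

Kővári–Sós–Turán: let r_1, ..., r_97 be the row sums and z = Σ r_i the total number of 1s. Each pair of columns can share at most one row with both entries 1 (else a 2×2 all-ones block appears), so Σ_i C(r_i, 2) ≤ C(44, 2) = 946. By convexity Σ_i C(r_i, 2) ≥ 97·C(z/97, 2) = z(z − 97)/(2·97), giving z² − 97z − 97·44·43 ≤ 0 and hence z ≤ (1/2)[97 + √(9409 + 4·183524)] = (1/2)[97 + √743505] ≈ (1/2)(97 + 862.2674) = 479.6337.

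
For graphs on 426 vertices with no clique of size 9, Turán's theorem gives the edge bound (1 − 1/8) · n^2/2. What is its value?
Turán density bound = (7/8) · 426^2/2 = 317583/4 ≈ 79395.75

Turán's theorem: ex(n, K_{r+1}) is achieved by the complete r-partite Turán graph T(n, r) with parts as balanced as possible, and is at most (1 − 1/r) · n^2/2. For r = 8, n = 426: the density bound is (7/8) · 181476/2 = 317583/4 ≈ 79395.75. The integer-valued extremum is e(T(426, 8)) = 79395, which is strictly less than the density bound 317583/4 since 8 ∤ 426 (the parts of T(426, 8) cannot all be equal).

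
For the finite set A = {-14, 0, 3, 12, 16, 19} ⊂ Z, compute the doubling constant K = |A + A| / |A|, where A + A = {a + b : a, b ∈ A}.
K = |A + A| / |A| = 20/6 = 10/3

Enumerate A + A = {a + b : a, b ∈ A}. With |A| = 6, there are |A|^2 = 36 ordered sum pairs; collecting distinct values, A + A = {-28, -14, -11, -2, 0, 2, 3, 5, 6, 12, 15, 16, 19, 22, 24, 28, 31, 32, 35, 38}, so |A + A| = 20. Thus K = 20/6 = 10/3. For comparison, the minimum possible |A + A| over all 6-element sets is 2·6 − 1 = 11 (so min K = 11/6), attained only by arithmetic progressions.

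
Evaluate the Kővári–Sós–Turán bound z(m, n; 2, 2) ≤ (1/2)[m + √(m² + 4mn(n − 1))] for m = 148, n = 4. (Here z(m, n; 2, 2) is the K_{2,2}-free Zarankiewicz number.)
z(148, 4; 2, 2) ≤ (1/2)[148 + √(148² + 4·148·4·3)] = (1/2)[148 + √29008] = 159.1587

Kővári–Sós–Turán: let r_1, ..., r_148 be the row sums and z = Σ r_i the total number of 1s. Each pair of columns can share at most one row with both entries 1 (else a 2×2 all-ones block appears), so Σ_i C(r_i, 2) ≤ C(4, 2) = 6. By convexity Σ_i C(r_i, 2) ≥ 148·C(z/148, 2) = z(z − 148)/(2·148), giving z² − 148z − 148·4·3 ≤ 0 and hence z ≤ (1/2)[148 + √(21904 + 4·1776)] = (1/2)[148 + √29008] ≈ (1/2)(148 + 170.3174) = 159.1587.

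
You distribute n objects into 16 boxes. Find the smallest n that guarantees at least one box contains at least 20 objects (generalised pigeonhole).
n = (20 − 1)·16 + 1 = 305

By the generalised pigeonhole principle, to guarantee some box contains ≥ r objects we need more than (r − 1) · k objects total. Threshold: n = (r − 1) · k + 1. With r = 20 and k = 16: n = 19 · 16 + 1 = 304 + 1 = 305. For n = 304 = 19 · 16, we can put exactly 19 objects in every box, avoiding 20 in any single one — so 305 is tight.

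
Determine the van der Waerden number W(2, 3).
W(2, 3) = 9

Lower bound: the 2-colouring RRBBRRBB of {1, ..., 8} (R at positions {1, 2, 5, 6}, B at {3, 4, 7, 8}) contains no monochromatic 3-term AP, so W(2, 3) > 8. Upper bound: a case analysis on any 2-colouring of {1, ..., 9} forces such an AP. Hence W(2, 3) = 9.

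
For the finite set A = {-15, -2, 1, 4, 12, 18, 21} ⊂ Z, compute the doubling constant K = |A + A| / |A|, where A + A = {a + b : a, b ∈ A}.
K = |A + A| / |A| = 24/7

Enumerate A + A = {a + b : a, b ∈ A}. With |A| = 7, there are |A|^2 = 49 ordered sum pairs; collecting distinct values, A + A = {-30, -17, -14, -11, -4, -3, -1, 2, 3, 5, 6, 8, 10, 13, 16, 19, 22, 24, 25, 30, 33, 36, 39, 42}, so |A + A| = 24. Thus K = 24/7. For comparison, the minimum possible |A + A| over all 7-element sets is 2·7 − 1 = 13 (so min K = 13/7), attained only by arithmetic progressions.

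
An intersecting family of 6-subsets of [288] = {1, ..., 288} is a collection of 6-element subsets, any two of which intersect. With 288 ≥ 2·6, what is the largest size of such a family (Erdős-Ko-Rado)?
max |F| = C(287, 5) = 15668099447

The Erdős-Ko-Rado theorem states: for n ≥ 2k, an intersecting family of k-subsets of an n-element set has size at most C(n − 1, k − 1), with equality for 'star' families {A ⊆ [n] : |A| = k, i ∈ A} (fix an element i). For n = 288, k = 6: C(287, 5) = 15668099447.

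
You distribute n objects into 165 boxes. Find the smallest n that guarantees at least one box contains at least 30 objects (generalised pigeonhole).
n = (30 − 1)·165 + 1 = 4786

By the generalised pigeonhole principle, to guarantee some box contains ≥ r objects we need more than (r − 1) · k objects total. Threshold: n = (r − 1) · k + 1. With r = 30 and k = 165: n = 29 · 165 + 1 = 4785 + 1 = 4786. For n = 4785 = 29 · 165, we can put exactly 29 objects in every box, avoiding 30 in any single one — so 4786 is tight.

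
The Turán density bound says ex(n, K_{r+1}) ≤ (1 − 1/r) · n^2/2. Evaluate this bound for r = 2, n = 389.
Turán density bound = (1/2) · 389^2/2 = 151321/4 ≈ 37830.25

Turán's theorem: ex(n, K_{r+1}) is achieved by the complete r-partite Turán graph T(n, r) with parts as balanced as possible, and is at most (1 − 1/r) · n^2/2. For r = 2, n = 389: the density bound is (1/2) · 151321/2 = 151321/4 ≈ 37830.25. The integer-valued extremum is e(T(389, 2)) = 37830, which is strictly less than the density bound 151321/4 since 2 ∤ 389 (the parts of T(389, 2) cannot all be equal).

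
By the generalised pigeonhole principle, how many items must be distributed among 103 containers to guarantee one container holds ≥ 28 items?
n = (28 − 1)·103 + 1 = 2782

By the generalised pigeonhole principle, to guarantee some box contains ≥ r objects we need more than (r − 1) · k objects total. Threshold: n = (r − 1) · k + 1. With r = 28 and k = 103: n = 27 · 103 + 1 = 2781 + 1 = 2782. For n = 2781 = 27 · 103, we can put exactly 27 objects in every box, avoiding 28 in any single one — so 2782 is tight.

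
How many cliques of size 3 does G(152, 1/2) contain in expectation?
E[# K_3] = C(152, 3) · (1/2)^C(3, 2) = 573800 / 2^3 = 71725

For each 3-subset S of vertices (there are C(152, 3) = 573800 such S), let X_S = 1 if S induces a K_3 (all C(3, 2) = 3 edges present). Then P(X_S = 1) = (1/2)^3 = 1/8. By linearity of expectation, E[# K_3] = C(152, 3) · (1/2)^3 = 573800 / 8 = 71725.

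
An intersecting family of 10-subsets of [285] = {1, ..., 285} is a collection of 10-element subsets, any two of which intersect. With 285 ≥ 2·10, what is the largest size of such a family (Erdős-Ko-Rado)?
max |F| = C(284, 9) = 29140235187057556

Erdős-Ko-Rado (1961): when n ≥ 2k, max |F| = C(n−1, k−1). The bound is attained by the star {A : i ∈ A} for any fixed i ∈ [n]. Here C(285−1, 10−1) = C(284, 9) = 29140235187057556.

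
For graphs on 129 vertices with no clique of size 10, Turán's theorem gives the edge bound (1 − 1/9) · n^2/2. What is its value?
Turán density bound = (8/9) · 129^2/2 = 7396

Turán's theorem: ex(n, K_{r+1}) is achieved by the complete r-partite Turán graph T(n, r) with parts as balanced as possible, and is at most (1 − 1/r) · n^2/2. For r = 9, n = 129: the density bound is (8/9) · 16641/2 = 7396. The integer-valued extremum is e(T(129, 9)) = 7395, which is strictly less than the density bound 7396 since 9 ∤ 129 (the parts of T(129, 9) cannot all be equal).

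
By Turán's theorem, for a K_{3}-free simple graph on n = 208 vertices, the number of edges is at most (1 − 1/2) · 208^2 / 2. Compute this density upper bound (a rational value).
Turán density bound = (1/2) · 208^2/2 = 10816

Turán's theorem: ex(n, K_{r+1}) is achieved by the complete r-partite Turán graph T(n, r) with parts as balanced as possible, and is at most (1 − 1/r) · n^2/2. For r = 2, n = 208: the density bound is (1/2) · 43264/2 = 10816. Since 2 ∣ 208, the Turán graph T(208, 2) has parts of equal size 104, and its edge count e(T(208, 2)) = 10816 attains the density bound exactly.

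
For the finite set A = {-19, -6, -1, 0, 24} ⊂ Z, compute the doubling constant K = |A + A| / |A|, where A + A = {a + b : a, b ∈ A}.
K = |A + A| / |A| = 15/5 = 3

Enumerate A + A = {a + b : a, b ∈ A}. With |A| = 5, there are |A|^2 = 25 ordered sum pairs; collecting distinct values, A + A = {-38, -25, -20, -19, -12, -7, -6, -2, -1, 0, 5, 18, 23, 24, 48}, so |A + A| = 15. Thus K = 15/5 = 3. For comparison, the minimum possible |A + A| over all 5-element sets is 2·5 − 1 = 9 (so min K = 9/5), attained only by arithmetic progressions.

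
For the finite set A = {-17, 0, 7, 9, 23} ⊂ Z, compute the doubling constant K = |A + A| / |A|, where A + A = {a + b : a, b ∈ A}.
K = |A + A| / |A| = 15/5 = 3

Enumerate A + A = {a + b : a, b ∈ A}. With |A| = 5, there are |A|^2 = 25 ordered sum pairs; collecting distinct values, A + A = {-34, -17, -10, -8, 0, 6, 7, 9, 14, 16, 18, 23, 30, 32, 46}, so |A + A| = 15. Thus K = 15/5 = 3. For comparison, the minimum possible |A + A| over all 5-element sets is 2·5 − 1 = 9 (so min K = 9/5), attained only by arithmetic progressions.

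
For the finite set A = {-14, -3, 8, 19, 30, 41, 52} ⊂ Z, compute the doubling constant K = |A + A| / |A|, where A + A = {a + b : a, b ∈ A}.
K = |A + A| / |A| = 13/7

Enumerate A + A = {a + b : a, b ∈ A}. With |A| = 7, there are |A|^2 = 49 ordered sum pairs; collecting distinct values, A + A = {-28, -17, -6, 5, 16, 27, 38, 49, 60, 71, 82, 93, 104}, so |A + A| = 13. Thus K = 13/7. Here |A + A| = 2|A| − 1 = 13, the minimum possible — so K = 13/7 is minimal, which holds iff A is an arithmetic progression.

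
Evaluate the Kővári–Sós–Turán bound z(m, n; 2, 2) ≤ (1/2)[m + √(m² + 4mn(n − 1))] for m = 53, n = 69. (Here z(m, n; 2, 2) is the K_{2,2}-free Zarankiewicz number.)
z(53, 69; 2, 2) ≤ (1/2)[53 + √(53² + 4·53·69·68)] = (1/2)[53 + √997513] = 525.8779

Kővári–Sós–Turán: let r_1, ..., r_53 be the row sums and z = Σ r_i the total number of 1s. Each pair of columns can share at most one row with both entries 1 (else a 2×2 all-ones block appears), so Σ_i C(r_i, 2) ≤ C(69, 2) = 2346. By convexity Σ_i C(r_i, 2) ≥ 53·C(z/53, 2) = z(z − 53)/(2·53), giving z² − 53z − 53·69·68 ≤ 0 and hence z ≤ (1/2)[53 + √(2809 + 4·248676)] = (1/2)[53 + √997513] ≈ (1/2)(53 + 998.7557) = 525.8779.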